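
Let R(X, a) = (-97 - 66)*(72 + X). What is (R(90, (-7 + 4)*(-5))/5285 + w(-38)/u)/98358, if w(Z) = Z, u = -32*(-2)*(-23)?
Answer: -19334401/382589014080 ≈ -5.0536e-5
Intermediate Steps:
u = -1472 (u = 64*(-23) = -1472)
R(X, a) = -11736 - 163*X (R(X, a) = -163*(72 + X) = -11736 - 163*X)
(R(90, (-7 + 4)*(-5))/5285 + w(-38)/u)/98358 = ((-11736 - 163*90)/5285 - 38/(-1472))/98358 = ((-11736 - 14670)*(1/5285) - 38*(-1/1472))*(1/98358) = (-26406*1/5285 + 19/736)*(1/98358) = (-26406/5285 + 19/736)*(1/98358) = -19334401/3889760*1/98358 = -19334401/382589014080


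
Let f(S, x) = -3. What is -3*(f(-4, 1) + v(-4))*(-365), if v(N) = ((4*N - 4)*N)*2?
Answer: 171915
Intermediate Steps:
v(N) = 2*N*(-4 + 4*N) (v(N) = ((-4 + 4*N)*N)*2 = (N*(-4 + 4*N))*2 = 2*N*(-4 + 4*N))
-3*(f(-4, 1) + v(-4))*(-365) = -3*(-3 + 8*(-4)*(-1 - 4))*(-365) = -3*(-3 + 8*(-4)*(-5))*(-365) = -3*(-3 + 160)*(-365) = -3*157*(-365) = -471*(-365) = 171915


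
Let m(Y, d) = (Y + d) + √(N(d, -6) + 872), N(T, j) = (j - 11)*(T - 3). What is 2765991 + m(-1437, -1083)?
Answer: 2763471 + √19334 ≈ 2.7636e+6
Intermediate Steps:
N(T, j) = (-11 + j)*(-3 + T)
m(Y, d) = Y + d + √(923 - 17*d) (m(Y, d) = (Y + d) + √((33 - 11*d - 3*(-6) + d*(-6)) + 872) = (Y + d) + √((33 - 11*d + 18 - 6*d) + 872) = (Y + d) + √((51 - 17*d) + 872) = (Y + d) + √(923 - 17*d) = Y + d + √(923 - 17*d))
2765991 + m(-1437, -1083) = 2765991 + (-1437 - 1083 + √(923 - 17*(-1083))) = 2765991 + (-1437 - 1083 + √(923 + 18411)) = 2765991 + (-1437 - 1083 + √19334) = 2765991 + (-2520 + √19334) = 2763471 + √19334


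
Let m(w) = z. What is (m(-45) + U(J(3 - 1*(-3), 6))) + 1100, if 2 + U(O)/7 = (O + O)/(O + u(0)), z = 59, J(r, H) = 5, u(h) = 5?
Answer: 1152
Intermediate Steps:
U(O) = -14 + 14*O/(5 + O) (U(O) = -14 + 7*((O + O)/(O + 5)) = -14 + 7*((2*O)/(5 + O)) = -14 + 7*(2*O/(5 + O)) = -14 + 14*O/(5 + O))
m(w) = 59
(m(-45) + U(J(3 - 1*(-3), 6))) + 1100 = (59 - 70/(5 + 5)) + 1100 = (59 - 70/10) + 1100 = (59 - 70*⅒) + 1100 = (59 - 7) + 1100 = 52 + 1100 = 1152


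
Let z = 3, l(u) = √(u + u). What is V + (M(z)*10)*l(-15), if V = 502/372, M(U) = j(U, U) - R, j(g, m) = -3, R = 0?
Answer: 251/186 - 30*I*√30 ≈ 1.3495 - 164.32*I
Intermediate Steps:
l(u) = √2*√u (l(u) = √(2*u) = √2*√u)
M(U) = -3 (M(U) = -3 - 1*0 = -3 + 0 = -3)
V = 251/186 (V = 502*(1/372) = 251/186 ≈ 1.3495)
V + (M(z)*10)*l(-15) = 251/186 + (-3*10)*(√2*√(-15)) = 251/186 - 30*√2*I*√15 = 251/186 - 30*I*√30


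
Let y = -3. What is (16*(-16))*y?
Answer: 768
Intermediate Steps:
(16*(-16))*y = (16*(-16))*(-3) = -256*(-3) = 768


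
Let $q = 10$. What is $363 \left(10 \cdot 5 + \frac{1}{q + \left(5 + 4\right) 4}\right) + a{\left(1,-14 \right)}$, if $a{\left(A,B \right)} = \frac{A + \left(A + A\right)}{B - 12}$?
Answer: $\frac{5429175}{299} \approx 18158.0$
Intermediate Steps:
$a{\left(A,B \right)} = \frac{3 A}{-12 + B}$ ($a{\left(A,B \right)} = \frac{A + 2 A}{-12 + B} = \frac{3 A}{-12 + B}$)
$363 \left(10 \cdot 5 + \frac{1}{q + \left(5 + 4\right) 4}\right) + a{\left(1,-14 \right)} = 363 \left(10 \cdot 5 + \frac{1}{10 + \left(5 + 4\right) 4}\right) + 3 \cdot 1 \frac{1}{-12 - 14} = 363 \left(50 + \frac{1}{10 + 9 \cdot 4}\right) + 3 \cdot 1 \frac{1}{-26} = 363 \left(50 + \frac{1}{10 + 36}\right) + 3 \cdot 1 \left(- \frac{1}{26}\right) = 363 \left(50 + \frac{1}{46}\right) - \frac{3}{26} = 363 \cdot \frac{2301}{46} - \frac{3}{26} = \frac{835263}{46} - \frac{3}{26} = \frac{5429175}{299}$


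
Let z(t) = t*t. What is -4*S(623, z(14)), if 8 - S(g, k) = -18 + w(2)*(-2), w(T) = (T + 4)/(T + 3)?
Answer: -568/5 ≈ -113.60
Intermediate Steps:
z(t) = t**2
w(T) = (4 + T)/(3 + T)
S(g, k) = 142/5 (S(g, k) = 8 - (-18 + ((4 + 2)/(3 + 2))*(-2)) = 8 - (-18 + (6/5)*(-2)) = 8 - (-18 - 12/5) = 8 - 1*(-102/5) = 8 + 102/5 = 142/5)
-4*S(623, z(14)) = -4*142/5 = -568/5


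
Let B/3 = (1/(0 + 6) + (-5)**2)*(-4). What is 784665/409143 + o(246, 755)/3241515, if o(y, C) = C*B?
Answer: 23335377829/12630887349 ≈ 1.8475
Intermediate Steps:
B = -302 (B = 3*((1/(0 + 6) + (-5)**2)*(-4)) = 3*((1/6 + 25)*(-4)) = 3*((151/6)*(-4)) = 3*(-302/3) = -302)
o(y, C) = -302*C (o(y, C) = C*(-302) = -302*C)
784665/409143 + o(246, 755)/3241515 = 784665/409143 - 302*755/3241515 = 784665*(1/409143) - 228010*1/3241515 = 37365/19483 - 45602/648303 = 23335377829/12630887349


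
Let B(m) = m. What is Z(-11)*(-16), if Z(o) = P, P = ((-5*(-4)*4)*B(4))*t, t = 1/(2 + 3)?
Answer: -1024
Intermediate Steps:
t = ⅕ (t = 1/5 = ⅕ ≈ 0.20000)
P = 64 (P = ((-5*(-4)*4)*4)*(⅕) = ((20*4)*4)*(⅕) = (80*4)*(⅕) = 320*(⅕) = 64)
Z(o) = 64
Z(-11)*(-16) = 64*(-16) = -1024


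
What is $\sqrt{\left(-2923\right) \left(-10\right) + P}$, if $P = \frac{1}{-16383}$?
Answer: $\frac{7 \sqrt{160110420063}}{16383} \approx 170.97$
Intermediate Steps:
$P = - \frac{1}{16383} \approx -6.1039 \cdot 10^{-5}$
$\sqrt{\left(-2923\right) \left(-10\right) + P} = \sqrt{\left(-2923\right) \left(-10\right) - \frac{1}{16383}} = \sqrt{29230 - \frac{1}{16383}} = \sqrt{\frac{478875089}{16383}} = \frac{7 \sqrt{160110420063}}{16383}$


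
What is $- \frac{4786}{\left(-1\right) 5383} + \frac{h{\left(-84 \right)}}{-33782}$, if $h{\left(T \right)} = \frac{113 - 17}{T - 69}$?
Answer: $\frac{588991822}{662448129} \approx 0.88911$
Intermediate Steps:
$h{\left(T \right)} = \frac{96}{-69 + T}$
$- \frac{4786}{\left(-1\right) 5383} + \frac{h{\left(-84 \right)}}{-33782} = - \frac{4786}{\left(-1\right) 5383} + \frac{96 \frac{1}{-69 - 84}}{-33782} = - \frac{4786}{-5383} + \frac{96}{-153} \left(- \frac{1}{33782}\right) = \left(-4786\right) \left(- \frac{1}{5383}\right) + 96 \left(- \frac{1}{153}\right) \left(- \frac{1}{33782}\right) = \frac{4786}{5383} - - \frac{16}{861441} = \frac{4786}{5383} + \frac{16}{861441} = \frac{588991822}{662448129}$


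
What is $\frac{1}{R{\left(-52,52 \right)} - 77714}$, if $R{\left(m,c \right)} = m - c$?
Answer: $- \frac{1}{77818} \approx -1.285 \cdot 10^{-5}$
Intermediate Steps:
$\frac{1}{R{\left(-52,52 \right)} - 77714} = \frac{1}{\left(-52 - 52\right) - 77714} = \frac{1}{-104 - 77714} = \frac{1}{-77818} = - \frac{1}{77818}$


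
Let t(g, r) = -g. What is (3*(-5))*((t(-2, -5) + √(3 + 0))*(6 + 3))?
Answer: -270 - 135*√3 ≈ -503.83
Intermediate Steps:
(3*(-5))*((t(-2, -5) + √(3 + 0))*(6 + 3)) = (3*(-5))*((-1*(-2) + √(3 + 0))*(6 + 3)) = -15*(2 + √3)*9 = -15*(18 + 9*√3) = -270 - 135*√3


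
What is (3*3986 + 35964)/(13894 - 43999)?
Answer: -15974/10035 ≈ -1.5918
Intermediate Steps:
(3*3986 + 35964)/(13894 - 43999) = (11958 + 35964)/(-30105) = 47922*(-1/30105) = -15974/10035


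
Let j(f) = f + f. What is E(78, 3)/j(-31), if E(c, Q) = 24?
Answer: -12/31 ≈ -0.38710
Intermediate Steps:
j(f) = 2*f
E(78, 3)/j(-31) = 24/((2*(-31))) = 24/(-62) = 24*(-1/62) = -12/31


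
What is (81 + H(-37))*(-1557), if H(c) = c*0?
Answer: -126117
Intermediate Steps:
H(c) = 0
(81 + H(-37))*(-1557) = (81 + 0)*(-1557) = 81*(-1557) = -126117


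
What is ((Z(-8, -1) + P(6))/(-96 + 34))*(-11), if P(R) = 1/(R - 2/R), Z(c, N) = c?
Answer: -1463/1054 ≈ -1.3880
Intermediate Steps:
((Z(-8, -1) + P(6))/(-96 + 34))*(-11) = ((-8 + 6/(-2 + 6²))/(-96 + 34))*(-11) = ((-8 + 6/(-2 + 36))/(-62))*(-11) = ((-8 + 6/34)*(-1/62))*(-11) = ((-8 + 6*(1/34))*(-1/62))*(-11) = ((-8 + 3/17)*(-1/62))*(-11) = -133/17*(-1/62)*(-11) = (133/1054)*(-11) = -1463/1054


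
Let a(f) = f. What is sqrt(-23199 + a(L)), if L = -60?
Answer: I*sqrt(23259) ≈ 152.51*I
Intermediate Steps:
sqrt(-23199 + a(L)) = sqrt(-23199 - 60) = sqrt(-23259) = I*sqrt(23259)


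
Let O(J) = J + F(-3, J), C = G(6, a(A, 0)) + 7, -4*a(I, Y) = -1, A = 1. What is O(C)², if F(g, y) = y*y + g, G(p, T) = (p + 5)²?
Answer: 272547081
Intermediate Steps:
a(I, Y) = ¼ (a(I, Y) = -¼*(-1) = ¼)
G(p, T) = (5 + p)²
F(g, y) = g + y² (F(g, y) = y² + g = g + y²)
C = 128 (C = (5 + 6)² + 7 = 11² + 7 = 121 + 7 = 128)
O(J) = -3 + J + J² (O(J) = J + (-3 + J²) = -3 + J + J²)
O(C)² = (-3 + 128 + 128²)² = (-3 + 128 + 16384)² = 16509² = 272547081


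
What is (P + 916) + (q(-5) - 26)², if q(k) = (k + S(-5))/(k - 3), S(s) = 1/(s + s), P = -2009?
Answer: -2878359/6400 ≈ -449.74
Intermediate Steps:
S(s) = 1/(2*s)
q(k) = (-⅒ + k)/(-3 + k) (q(k) = (k + (½)/(-5))/(k - 3) = (k + (½)*(-⅕))/(-3 + k) = (k - ⅒)/(-3 + k) = (-⅒ + k)/(-3 + k))
(P + 916) + (q(-5) - 26)² = (-2009 + 916) + ((-⅒ - 5)/(-3 - 5) - 26)² = -1093 + (-51/10/(-8) - 26)² = -1093 + (-⅛*(-51/10) - 26)² = -1093 + (51/80 - 26)² = -1093 + (-2029/80)² = -1093 + 4116841/6400 = -2878359/6400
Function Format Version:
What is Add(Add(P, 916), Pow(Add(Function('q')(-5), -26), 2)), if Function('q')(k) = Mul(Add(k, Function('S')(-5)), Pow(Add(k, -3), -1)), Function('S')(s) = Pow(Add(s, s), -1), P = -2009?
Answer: Rational(-2878359, 6400) ≈ -449.74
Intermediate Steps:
Function('S')(s) = Mul(Rational(1, 2), Pow(s, -1)) (Function('S')(s) = Pow(Mul(2, s), -1) = Mul(Rational(1, 2), Pow(s, -1)))
Function('q')(k) = Mul(Pow(Add(-3, k), -1), Add(Rational(-1, 10), k)) (Function('q')(k) = Mul(Add(k, Mul(Rational(1, 2), Pow(-5, -1))), Pow(Add(k, -3), -1)) = Mul(Add(k, Mul(Rational(1, 2), Rational(-1, 5))), Pow(Add(-3, k), -1)) = Mul(Add(k, Rational(-1, 10)), Pow(Add(-3, k), -1)) = Mul(Add(Rational(-1, 10), k), Pow(Add(-3, k), -1)) = Mul(Pow(Add(-3, k), -1), Add(Rational(-1, 10), k)))
Add(Add(P, 916), Pow(Add(Function('q')(-5), -26), 2)) = Add(Add(-2009, 916), Pow(Add(Mul(Pow(Add(-3, -5), -1), Add(Rational(-1, 10), -5)), -26), 2)) = Add(-1093, Pow(Add(Mul(Pow(-8, -1), Rational(-51, 10)), -26), 2)) = Add(-1093, Pow(Add(Mul(Rational(-1, 8), Rational(-51, 10)), -26), 2)) = Add(-1093, Pow(Add(Rational(51, 80), -26), 2)) = Add(-1093, Pow(Rational(-2029, 80), 2)) = Add(-1093, Rational(4116841, 6400)) = Rational(-2878359, 6400)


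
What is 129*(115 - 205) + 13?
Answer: -11597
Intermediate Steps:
129*(115 - 205) + 13 = 129*(-90) + 13 = -11610 + 13 = -11597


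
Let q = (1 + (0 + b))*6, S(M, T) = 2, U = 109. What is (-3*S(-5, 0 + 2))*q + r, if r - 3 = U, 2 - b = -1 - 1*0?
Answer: -32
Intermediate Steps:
b = 3 (b = 2 - (-1 - 1*0) = 2 - (-1 + 0) = 2 - 1*(-1) = 2 + 1 = 3)
r = 112 (r = 3 + 109 = 112)
q = 24 (q = (1 + (0 + 3))*6 = (1 + 3)*6 = 4*6 = 24)
(-3*S(-5, 0 + 2))*q + r = -3*2*24 + 112 = -6*24 + 112 = -144 + 112 = -32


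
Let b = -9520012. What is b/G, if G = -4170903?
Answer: 9520012/4170903 ≈ 2.2825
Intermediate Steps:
b/G = -9520012/(-4170903) = -9520012*(-1/4170903) = 9520012/4170903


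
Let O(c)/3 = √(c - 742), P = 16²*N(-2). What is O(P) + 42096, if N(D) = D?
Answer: 42096 + 3*I*√1254 ≈ 42096.0 + 106.24*I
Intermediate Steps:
P = -512 (P = 16²*(-2) = 256*(-2) = -512)
O(c) = 3*√(-742 + c) (O(c) = 3*√(c - 742) = 3*√(-742 + c))
O(P) + 42096 = 3*√(-742 - 512) + 42096 = 3*√(-1254) + 42096 = 3*(I*√1254) + 42096 = 3*I*√1254 + 42096 = 42096 + 3*I*√1254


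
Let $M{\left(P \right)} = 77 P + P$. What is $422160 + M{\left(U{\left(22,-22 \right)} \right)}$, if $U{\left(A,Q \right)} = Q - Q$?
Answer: $422160$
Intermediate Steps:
$U{\left(A,Q \right)} = 0$
$M{\left(P \right)} = 78 P$
$422160 + M{\left(U{\left(22,-22 \right)} \right)} = 422160 + 78 \cdot 0 = 422160 + 0 = 422160$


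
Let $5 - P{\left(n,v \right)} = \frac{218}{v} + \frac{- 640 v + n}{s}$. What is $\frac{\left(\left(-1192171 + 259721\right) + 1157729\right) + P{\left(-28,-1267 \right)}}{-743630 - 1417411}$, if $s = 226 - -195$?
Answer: $- \frac{6270568678}{60669178773} \approx -0.10336$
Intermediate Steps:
$s = 421$ ($s = 226 + 195 = 421$)
$P{\left(n,v \right)} = 5 - \frac{218}{v} - \frac{n}{421} + \frac{640 v}{421}$ ($P{\left(n,v \right)} = 5 - \left(\frac{218}{v} + \frac{- 640 v + n}{421}\right) = 5 - \left(\frac{218}{v} + \left(n - 640 v\right) \frac{1}{421}\right) = 5 - \left(\frac{218}{v} + \left(- \frac{640 v}{421} + \frac{n}{421}\right)\right) = 5 - \left(\frac{218}{v} - \frac{640 v}{421} + \frac{n}{421}\right) = 5 - \frac{218}{v} - \frac{n}{421} + \frac{640 v}{421}$)
$\frac{\left(\left(-1192171 + 259721\right) + 1157729\right) + P{\left(-28,-1267 \right)}}{-743630 - 1417411} = \frac{\left(\left(-1192171 + 259721\right) + 1157729\right) + \frac{-91778 - 1267 \left(2105 - -28 + 640 \left(-1267\right)\right)}{421 \left(-1267\right)}}{-743630 - 1417411} = \frac{\left(-932450 + 1157729\right) + \frac{1}{421} \left(- \frac{1}{1267}\right) \left(-91778 - 1267 \left(2105 + 28 - 810880\right)\right)}{-2161041} = \left(225279 + \frac{1}{421} \left(- \frac{1}{1267}\right) \left(-91778 - -1024682449\right)\right) \left(- \frac{1}{2161041}\right) = \left(225279 + \frac{1}{421} \left(- \frac{1}{1267}\right) \left(-91778 + 1024682449\right)\right) \left(- \frac{1}{2161041}\right) = \left(225279 + \frac{1}{421} \left(- \frac{1}{1267}\right) 1024590671\right) \left(- \frac{1}{2161041}\right) = \left(225279 - \frac{1024590671}{533407}\right) \left(- \frac{1}{2161041}\right) = \frac{119140804882}{533407} \left(- \frac{1}{2161041}\right) = - \frac{6270568678}{60669178773}$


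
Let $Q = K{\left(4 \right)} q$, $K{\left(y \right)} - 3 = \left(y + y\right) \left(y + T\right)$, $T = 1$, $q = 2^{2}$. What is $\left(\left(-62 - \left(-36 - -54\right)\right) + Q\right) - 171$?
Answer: $-79$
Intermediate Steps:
$q = 4$
$K{\left(y \right)} = 3 + 2 y \left(1 + y\right)$ ($K{\left(y \right)} = 3 + \left(y + y\right) \left(y + 1\right) = 3 + 2 y \left(1 + y\right)$)
$Q = 172$ ($Q = \left(3 + 2 \cdot 4 + 2 \cdot 4^{2}\right) 4 = \left(3 + 8 + 2 \cdot 16\right) 4 = \left(3 + 8 + 32\right) 4 = 43 \cdot 4 = 172$)
$\left(\left(-62 - \left(-36 - -54\right)\right) + Q\right) - 171 = \left(\left(-62 - \left(-36 - -54\right)\right) + 172\right) - 171 = \left(\left(-62 - \left(-36 + 54\right)\right) + 172\right) - 171 = \left(\left(-62 - 18\right) + 172\right) - 171 = \left(-80 + 172\right) - 171 = 92 - 171 = -79$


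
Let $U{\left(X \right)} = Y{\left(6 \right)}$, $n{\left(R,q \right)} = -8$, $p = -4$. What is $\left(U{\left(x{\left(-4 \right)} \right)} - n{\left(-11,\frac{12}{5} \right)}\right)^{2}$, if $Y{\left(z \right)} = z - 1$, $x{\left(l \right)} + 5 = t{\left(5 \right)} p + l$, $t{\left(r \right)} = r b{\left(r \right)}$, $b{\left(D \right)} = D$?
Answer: $169$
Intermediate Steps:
$t{\left(r \right)} = r^{2}$ ($t{\left(r \right)} = r r = r^{2}$)
$x{\left(l \right)} = -105 + l$ ($x{\left(l \right)} = -5 + \left(5^{2} \left(-4\right) + l\right) = -5 + \left(25 \left(-4\right) + l\right) = -5 + \left(-100 + l\right) = -105 + l$)
$Y{\left(z \right)} = -1 + z$
$U{\left(X \right)} = 5$ ($U{\left(X \right)} = -1 + 6 = 5$)
$\left(U{\left(x{\left(-4 \right)} \right)} - n{\left(-11,\frac{12}{5} \right)}\right)^{2} = \left(5 - -8\right)^{2} = \left(5 + 8\right)^{2} = 13^{2} = 169$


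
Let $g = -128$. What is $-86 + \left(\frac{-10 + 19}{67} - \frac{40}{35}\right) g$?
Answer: $\frac{20210}{469} \approx 43.092$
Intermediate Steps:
$-86 + \left(\frac{-10 + 19}{67} - \frac{40}{35}\right) g = -86 + \left(\frac{-10 + 19}{67} - \frac{40}{35}\right) \left(-128\right) = -86 + \left(9 \cdot \frac{1}{67} - \frac{8}{7}\right) \left(-128\right) = -86 + \left(\frac{9}{67} - \frac{8}{7}\right) \left(-128\right) = -86 - - \frac{60544}{469} = -86 + \frac{60544}{469} = \frac{20210}{469}$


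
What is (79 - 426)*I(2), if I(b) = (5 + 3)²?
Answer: -22208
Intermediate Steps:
I(b) = 64 (I(b) = 8² = 64)
(79 - 426)*I(2) = (79 - 426)*64 = -347*64 = -22208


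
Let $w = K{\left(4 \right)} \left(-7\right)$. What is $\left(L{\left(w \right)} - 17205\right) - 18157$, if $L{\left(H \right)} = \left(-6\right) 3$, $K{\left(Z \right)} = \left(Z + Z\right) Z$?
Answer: $-35380$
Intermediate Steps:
$K{\left(Z \right)} = 2 Z^{2}$ ($K{\left(Z \right)} = 2 Z Z = 2 Z^{2}$)
$w = -224$ ($w = 2 \cdot 4^{2} \left(-7\right) = 2 \cdot 16 \left(-7\right) = 32 \left(-7\right) = -224$)
$L{\left(H \right)} = -18$
$\left(L{\left(w \right)} - 17205\right) - 18157 = \left(-18 - 17205\right) - 18157 = -17223 - 18157 = -35380$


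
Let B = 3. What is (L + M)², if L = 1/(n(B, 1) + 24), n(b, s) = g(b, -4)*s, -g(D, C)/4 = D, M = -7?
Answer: 6889/144 ≈ 47.840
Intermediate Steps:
g(D, C) = -4*D
n(b, s) = -4*b*s (n(b, s) = (-4*b)*s = -4*b*s)
L = 1/12 (L = 1/(-4*3*1 + 24) = 1/(-12 + 24) = 1/12 ≈ 0.083333)
(L + M)² = (1/12 - 7)² = (-83/12)² = 6889/144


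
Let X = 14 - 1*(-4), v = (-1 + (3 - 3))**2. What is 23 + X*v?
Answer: 41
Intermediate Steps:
v = 1 (v = (-1 + 0)**2 = (-1)**2 = 1)
X = 18 (X = 14 + 4 = 18)
23 + X*v = 23 + 18*1 = 23 + 18 = 41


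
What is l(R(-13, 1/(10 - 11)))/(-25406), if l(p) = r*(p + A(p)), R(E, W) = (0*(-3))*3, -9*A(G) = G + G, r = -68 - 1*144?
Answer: 0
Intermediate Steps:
r = -212 (r = -68 - 144 = -212)
A(G) = -2*G/9 (A(G) = -(G + G)/9 = -2*G/9)
R(E, W) = 0 (R(E, W) = 0*3 = 0)
l(p) = -1484*p/9 (l(p) = -212*(p - 2*p/9) = -1484*p/9)
l(R(-13, 1/(10 - 11)))/(-25406) = -1484/9*0/(-25406) = 0*(-1/25406) = 0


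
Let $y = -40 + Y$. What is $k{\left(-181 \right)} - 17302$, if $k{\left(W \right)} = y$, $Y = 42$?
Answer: $-17300$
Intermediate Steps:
$y = 2$ ($y = -40 + 42 = 2$)
$k{\left(W \right)} = 2$
$k{\left(-181 \right)} - 17302 = 2 - 17302 = -17300$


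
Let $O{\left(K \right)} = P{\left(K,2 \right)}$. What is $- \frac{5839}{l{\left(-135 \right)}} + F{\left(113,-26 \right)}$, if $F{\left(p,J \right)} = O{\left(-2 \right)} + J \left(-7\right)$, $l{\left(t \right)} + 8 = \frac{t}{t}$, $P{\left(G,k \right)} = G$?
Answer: $\frac{7099}{7} \approx 1014.1$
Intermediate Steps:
$O{\left(K \right)} = K$
$l{\left(t \right)} = -7$ ($l{\left(t \right)} = -8 + \frac{t}{t} = -8 + 1 = -7$)
$F{\left(p,J \right)} = -2 - 7 J$ ($F{\left(p,J \right)} = -2 + J \left(-7\right) = -2 - 7 J$)
$- \frac{5839}{l{\left(-135 \right)}} + F{\left(113,-26 \right)} = - \frac{5839}{-7} - -180 = \left(-5839\right) \left(- \frac{1}{7}\right) + \left(-2 + 182\right) = \frac{5839}{7} + 180 = \frac{7099}{7}$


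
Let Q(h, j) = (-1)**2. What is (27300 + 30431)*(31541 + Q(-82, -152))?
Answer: 1820951202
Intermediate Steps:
Q(h, j) = 1
(27300 + 30431)*(31541 + Q(-82, -152)) = (27300 + 30431)*(31541 + 1) = 57731*31542 = 1820951202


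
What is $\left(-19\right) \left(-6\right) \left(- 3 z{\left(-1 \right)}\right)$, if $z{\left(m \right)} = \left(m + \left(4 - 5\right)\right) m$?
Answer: $-684$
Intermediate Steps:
$z{\left(m \right)} = m \left(-1 + m\right)$ ($z{\left(m \right)} = \left(m - 1\right) m = \left(-1 + m\right) m = m \left(-1 + m\right)$)
$\left(-19\right) \left(-6\right) \left(- 3 z{\left(-1 \right)}\right) = \left(-19\right) \left(-6\right) \left(- 3 \left(- (-1 - 1)\right)\right) = 114 \left(- 3 \left(\left(-1\right) \left(-2\right)\right)\right) = 114 \left(\left(-3\right) 2\right) = 114 \left(-6\right) = -684$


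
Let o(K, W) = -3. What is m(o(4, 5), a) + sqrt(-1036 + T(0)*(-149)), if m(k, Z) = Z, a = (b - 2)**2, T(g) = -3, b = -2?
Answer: 16 + I*sqrt(589) ≈ 16.0 + 24.269*I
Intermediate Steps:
a = 16 (a = (-2 - 2)**2 = (-4)**2 = 16)
m(o(4, 5), a) + sqrt(-1036 + T(0)*(-149)) = 16 + sqrt(-1036 - 3*(-149)) = 16 + sqrt(-1036 + 447) = 16 + sqrt(-589) = 16 + I*sqrt(589)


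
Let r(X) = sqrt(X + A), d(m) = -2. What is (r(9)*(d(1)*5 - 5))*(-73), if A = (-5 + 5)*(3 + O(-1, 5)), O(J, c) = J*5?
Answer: 3285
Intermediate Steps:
O(J, c) = 5*J
A = 0 (A = (-5 + 5)*(3 + 5*(-1)) = 0*(3 - 5) = 0*(-2) = 0)
r(X) = sqrt(X) (r(X) = sqrt(X + 0) = sqrt(X))
(r(9)*(d(1)*5 - 5))*(-73) = (sqrt(9)*(-2*5 - 5))*(-73) = (3*(-10 - 5))*(-73) = (3*(-15))*(-73) = -45*(-73) = 3285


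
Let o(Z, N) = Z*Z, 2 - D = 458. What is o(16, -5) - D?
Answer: 712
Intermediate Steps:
D = -456 (D = 2 - 1*458 = 2 - 458 = -456)
o(Z, N) = Z²
o(16, -5) - D = 16² - 1*(-456) = 256 + 456 = 712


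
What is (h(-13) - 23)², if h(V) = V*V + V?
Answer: 17689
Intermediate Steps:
h(V) = V + V² (h(V) = V² + V = V + V²)
(h(-13) - 23)² = (-13*(1 - 13) - 23)² = (-13*(-12) - 23)² = (156 - 23)² = 133² = 17689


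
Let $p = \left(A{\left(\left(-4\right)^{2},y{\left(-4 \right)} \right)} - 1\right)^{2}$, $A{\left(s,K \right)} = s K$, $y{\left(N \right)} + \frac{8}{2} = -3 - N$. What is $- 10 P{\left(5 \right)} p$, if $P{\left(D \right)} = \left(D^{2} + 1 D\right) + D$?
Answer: $-840350$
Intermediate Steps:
$y{\left(N \right)} = -7 - N$ ($y{\left(N \right)} = -4 - \left(3 + N\right) = -7 - N$)
$A{\left(s,K \right)} = K s$
$p = 2401$ ($p = \left(\left(-7 - -4\right) \left(-4\right)^{2} - 1\right)^{2} = \left(\left(-7 + 4\right) 16 - 1\right)^{2} = \left(\left(-3\right) 16 - 1\right)^{2} = \left(-48 - 1\right)^{2} = \left(-49\right)^{2} = 2401$)
$P{\left(D \right)} = D^{2} + 2 D$ ($P{\left(D \right)} = \left(D^{2} + D\right) + D = \left(D + D^{2}\right) + D = D^{2} + 2 D$)
$- 10 P{\left(5 \right)} p = - 10 \cdot 5 \left(2 + 5\right) 2401 = - 10 \cdot 5 \cdot 7 \cdot 2401 = \left(-10\right) 35 \cdot 2401 = \left(-350\right) 2401 = -840350$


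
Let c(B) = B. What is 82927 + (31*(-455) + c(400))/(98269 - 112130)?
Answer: 1149464852/13861 ≈ 82928.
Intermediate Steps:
82927 + (31*(-455) + c(400))/(98269 - 112130) = 82927 + (31*(-455) + 400)/(98269 - 112130) = 82927 + (-14105 + 400)/(-13861) = 82927 - 13705*(-1/13861) = 82927 + 13705/13861 = 1149464852/13861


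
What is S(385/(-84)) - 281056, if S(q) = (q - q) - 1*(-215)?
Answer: -280841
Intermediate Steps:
S(q) = 215 (S(q) = 0 + 215 = 215)
S(385/(-84)) - 281056 = 215 - 281056 = -280841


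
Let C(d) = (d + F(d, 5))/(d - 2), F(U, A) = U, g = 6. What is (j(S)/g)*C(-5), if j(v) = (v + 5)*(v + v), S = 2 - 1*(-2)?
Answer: 120/7 ≈ 17.143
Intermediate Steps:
S = 4 (S = 2 + 2 = 4)
j(v) = 2*v*(5 + v) (j(v) = (5 + v)*(2*v) = 2*v*(5 + v))
C(d) = 2*d/(-2 + d) (C(d) = (d + d)/(d - 2) = (2*d)/(-2 + d) = 2*d/(-2 + d))
(j(S)/g)*C(-5) = ((2*4*(5 + 4))/6)*(2*(-5)/(-2 - 5)) = ((2*4*9)*(⅙))*(2*(-5)/(-7)) = (72*(⅙))*(2*(-5)*(-⅐)) = 12*(10/7) = 120/7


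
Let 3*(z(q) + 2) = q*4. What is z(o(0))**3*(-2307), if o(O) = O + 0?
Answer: 18456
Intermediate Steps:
o(O) = O
z(q) = -2 + 4*q/3 (z(q) = -2 + (q*4)/3 = -2 + (4*q)/3 = -2 + 4*q/3)
z(o(0))**3*(-2307) = (-2 + (4/3)*0)**3*(-2307) = (-2 + 0)**3*(-2307) = (-2)**3*(-2307) = -8*(-2307) = 18456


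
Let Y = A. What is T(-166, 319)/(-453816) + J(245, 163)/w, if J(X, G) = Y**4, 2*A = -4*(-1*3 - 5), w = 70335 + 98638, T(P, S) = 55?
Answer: 2702908351/6971150088 ≈ 0.38773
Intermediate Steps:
w = 168973
A = 16 (A = (-4*(-1*3 - 5))/2 = (-4*(-3 - 5))/2 = (-4*(-8))/2 = (1/2)*32 = 16)
Y = 16
J(X, G) = 65536 (J(X, G) = 16**4 = 65536)
T(-166, 319)/(-453816) + J(245, 163)/w = 55/(-453816) + 65536/168973 = 55*(-1/453816) + 65536*(1/168973) = -5/41256 + 65536/168973 = 2702908351/6971150088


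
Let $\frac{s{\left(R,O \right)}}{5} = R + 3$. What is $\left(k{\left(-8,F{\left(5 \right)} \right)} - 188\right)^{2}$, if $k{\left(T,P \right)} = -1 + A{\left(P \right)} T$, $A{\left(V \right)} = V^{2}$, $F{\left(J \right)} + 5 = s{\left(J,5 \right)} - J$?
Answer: $54597321$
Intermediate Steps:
$s{\left(R,O \right)} = 15 + 5 R$ ($s{\left(R,O \right)} = 5 \left(R + 3\right) = 5 \left(3 + R\right) = 15 + 5 R$)
$F{\left(J \right)} = 10 + 4 J$ ($F{\left(J \right)} = -5 + \left(\left(15 + 5 J\right) - J\right) = -5 + \left(15 + 4 J\right) = 10 + 4 J$)
$k{\left(T,P \right)} = -1 + T P^{2}$ ($k{\left(T,P \right)} = -1 + P^{2} T = -1 + T P^{2}$)
$\left(k{\left(-8,F{\left(5 \right)} \right)} - 188\right)^{2} = \left(\left(-1 - 8 \left(10 + 4 \cdot 5\right)^{2}\right) - 188\right)^{2} = \left(\left(-1 - 8 \left(10 + 20\right)^{2}\right) + \left(-215 + 27\right)\right)^{2} = \left(\left(-1 - 8 \cdot 30^{2}\right) - 188\right)^{2} = \left(\left(-1 - 7200\right) - 188\right)^{2} = \left(-7201 - 188\right)^{2} = \left(-7389\right)^{2} = 54597321$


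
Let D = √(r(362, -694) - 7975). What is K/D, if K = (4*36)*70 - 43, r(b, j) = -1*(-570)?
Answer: -10037*I*√7405/7405 ≈ -116.64*I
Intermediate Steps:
r(b, j) = 570
D = I*√7405 (D = √(570 - 7975) = √(-7405) = I*√7405 ≈ 86.052*I)
K = 10037 (K = 144*70 - 43 = 10080 - 43 = 10037)
K/D = 10037/((I*√7405)) = 10037*(-I*√7405/7405) = -10037*I*√7405/7405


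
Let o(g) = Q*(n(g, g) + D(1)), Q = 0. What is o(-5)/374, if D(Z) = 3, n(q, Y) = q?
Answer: 0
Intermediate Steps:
o(g) = 0 (o(g) = 0*(g + 3) = 0*(3 + g) = 0)
o(-5)/374 = 0/374 = 0*(1/374) = 0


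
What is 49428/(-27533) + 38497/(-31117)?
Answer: -2597988977/856744361 ≈ -3.0324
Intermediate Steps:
49428/(-27533) + 38497/(-31117) = 49428*(-1/27533) + 38497*(-1/31117) = -49428/27533 - 38497/31117 = -2597988977/856744361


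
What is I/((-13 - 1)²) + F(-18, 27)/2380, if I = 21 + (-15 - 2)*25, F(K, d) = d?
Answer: -34151/16660 ≈ -2.0499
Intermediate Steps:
I = -404 (I = 21 - 17*25 = 21 - 425 = -404)
I/((-13 - 1)²) + F(-18, 27)/2380 = -404/(-13 - 1)² + 27/2380 = -404/((-14)²) + 27*(1/2380) = -404/196 + 27/2380 = -404*1/196 + 27/2380 = -101/49 + 27/2380 = -34151/16660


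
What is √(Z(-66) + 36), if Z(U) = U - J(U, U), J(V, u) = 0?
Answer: I*√30 ≈ 5.4772*I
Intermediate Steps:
Z(U) = U (Z(U) = U - 1*0 = U + 0 = U)
√(Z(-66) + 36) = √(-66 + 36) = √(-30) = I*√30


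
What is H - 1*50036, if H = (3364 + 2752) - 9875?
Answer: -53795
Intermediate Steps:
H = -3759 (H = 6116 - 9875 = -3759)
H - 1*50036 = -3759 - 1*50036 = -3759 - 50036 = -53795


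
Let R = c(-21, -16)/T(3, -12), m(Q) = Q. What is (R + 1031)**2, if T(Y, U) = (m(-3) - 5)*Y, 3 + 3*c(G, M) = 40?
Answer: 5504898025/5184 ≈ 1.0619e+6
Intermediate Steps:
c(G, M) = 37/3 (c(G, M) = -1 + (1/3)*40 = -1 + 40/3 = 37/3)
T(Y, U) = -8*Y (T(Y, U) = (-3 - 5)*Y = -8*Y)
R = -37/72 (R = 37/(3*((-8*3))) = (37/3)/(-24) = (37/3)*(-1/24) = -37/72 ≈ -0.51389)
(R + 1031)**2 = (-37/72 + 1031)**2 = (74195/72)**2 = 5504898025/5184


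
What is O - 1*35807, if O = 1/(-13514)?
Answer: -483895799/13514 ≈ -35807.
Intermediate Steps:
O = -1/13514 ≈ -7.3997e-5
O - 1*35807 = -1/13514 - 1*35807 = -1/13514 - 35807 = -483895799/13514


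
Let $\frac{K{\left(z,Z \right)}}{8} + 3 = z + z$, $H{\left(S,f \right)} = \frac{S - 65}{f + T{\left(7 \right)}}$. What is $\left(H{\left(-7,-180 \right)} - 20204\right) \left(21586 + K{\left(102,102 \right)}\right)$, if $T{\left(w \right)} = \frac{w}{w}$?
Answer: $- \frac{83879802136}{179} \approx -4.686 \cdot 10^{8}$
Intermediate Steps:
$T{\left(w \right)} = 1$
$H{\left(S,f \right)} = \frac{-65 + S}{1 + f}$ ($H{\left(S,f \right)} = \frac{S - 65}{f + 1} = \frac{-65 + S}{1 + f}$)
$K{\left(z,Z \right)} = -24 + 16 z$ ($K{\left(z,Z \right)} = -24 + 8 \left(z + z\right) = -24 + 8 \cdot 2 z = -24 + 16 z$)
$\left(H{\left(-7,-180 \right)} - 20204\right) \left(21586 + K{\left(102,102 \right)}\right) = \left(\frac{-65 - 7}{1 - 180} - 20204\right) \left(21586 + \left(-24 + 16 \cdot 102\right)\right) = \left(\frac{1}{-179} \left(-72\right) - 20204\right) \left(21586 + \left(-24 + 1632\right)\right) = \left(\left(- \frac{1}{179}\right) \left(-72\right) - 20204\right) \left(21586 + 1608\right) = \left(\frac{72}{179} - 20204\right) 23194 = \left(- \frac{3616444}{179}\right) 23194 = - \frac{83879802136}{179}$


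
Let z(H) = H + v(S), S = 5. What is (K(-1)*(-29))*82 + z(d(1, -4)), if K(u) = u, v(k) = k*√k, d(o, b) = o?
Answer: 2379 + 5*√5 ≈ 2390.2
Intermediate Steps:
v(k) = k^(3/2)
z(H) = H + 5*√5 (z(H) = H + 5^(3/2) = H + 5*√5)
(K(-1)*(-29))*82 + z(d(1, -4)) = -1*(-29)*82 + (1 + 5*√5) = 29*82 + (1 + 5*√5) = 2378 + (1 + 5*√5) = 2379 + 5*√5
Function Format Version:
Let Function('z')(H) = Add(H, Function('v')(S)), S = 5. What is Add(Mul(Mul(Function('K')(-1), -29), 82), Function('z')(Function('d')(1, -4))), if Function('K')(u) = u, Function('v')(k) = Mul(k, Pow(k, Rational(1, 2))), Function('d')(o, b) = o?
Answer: Add(2379, Mul(5, Pow(5, Rational(1, 2)))) ≈ 2390.2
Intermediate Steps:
Function('v')(k) = Pow(k, Rational(3, 2))
Function('z')(H) = Add(H, Mul(5, Pow(5, Rational(1, 2)))) (Function('z')(H) = Add(H, Pow(5, Rational(3, 2))) = Add(H, Mul(5, Pow(5, Rational(1, 2)))))
Add(Mul(Mul(Function('K')(-1), -29), 82), Function('z')(Function('d')(1, -4))) = Add(Mul(Mul(-1, -29), 82), Add(1, Mul(5, Pow(5, Rational(1, 2))))) = Add(Mul(29, 82), Add(1, Mul(5, Pow(5, Rational(1, 2))))) = Add(2378, Add(1, Mul(5, Pow(5, Rational(1, 2))))) = Add(2379, Mul(5, Pow(5, Rational(1, 2))))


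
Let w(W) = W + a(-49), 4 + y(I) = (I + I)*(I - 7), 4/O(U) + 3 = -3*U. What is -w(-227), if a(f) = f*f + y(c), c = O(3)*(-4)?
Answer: -19394/9 ≈ -2154.9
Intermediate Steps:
O(U) = 4/(-3 - 3*U)
c = 4/3 (c = -4/(3 + 3*3)*(-4) = -4/(3 + 9)*(-4) = -4/12*(-4) = -4*1/12*(-4) = -1/3*(-4) = 4/3 ≈ 1.3333)
y(I) = -4 + 2*I*(-7 + I) (y(I) = -4 + (I + I)*(I - 7) = -4 + (2*I)*(-7 + I) = -4 + 2*I*(-7 + I))
a(f) = -172/9 + f**2 (a(f) = f*f + (-4 - 14*4/3 + 2*(4/3)**2) = f**2 + (-4 - 56/3 + 2*(16/9)) = f**2 + (-4 - 56/3 + 32/9) = f**2 - 172/9 = -172/9 + f**2)
w(W) = 21437/9 + W (w(W) = W + (-172/9 + (-49)**2) = W + (-172/9 + 2401) = W + 21437/9 = 21437/9 + W)
-w(-227) = -(21437/9 - 227) = -1*19394/9 = -19394/9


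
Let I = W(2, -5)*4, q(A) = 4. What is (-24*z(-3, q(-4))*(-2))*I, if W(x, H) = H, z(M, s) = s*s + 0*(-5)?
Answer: -15360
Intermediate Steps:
z(M, s) = s**2 (z(M, s) = s**2 + 0 = s**2)
I = -20 (I = -5*4 = -20)
(-24*z(-3, q(-4))*(-2))*I = -24*4**2*(-2)*(-20) = -384*(-2)*(-20) = -24*(-32)*(-20) = 768*(-20) = -15360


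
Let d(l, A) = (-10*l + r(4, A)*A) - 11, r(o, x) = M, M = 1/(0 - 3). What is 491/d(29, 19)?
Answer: -1473/922 ≈ -1.5976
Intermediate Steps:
M = -1/3 (M = 1/(-3) = -1/3 ≈ -0.33333)
r(o, x) = -1/3
d(l, A) = -11 - 10*l - A/3 (d(l, A) = (-10*l - A/3) - 11 = -11 - 10*l - A/3)
491/d(29, 19) = 491/(-11 - 10*29 - 1/3*19) = 491/(-11 - 290 - 19/3) = 491/(-922/3) = 491*(-3/922) = -1473/922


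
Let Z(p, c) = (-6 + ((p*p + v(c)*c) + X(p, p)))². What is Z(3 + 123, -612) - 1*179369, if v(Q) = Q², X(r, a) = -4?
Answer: 52534960446244475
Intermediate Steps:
Z(p, c) = (-10 + c³ + p²)² (Z(p, c) = (-6 + ((p*p + c²*c) - 4))² = (-6 + ((p² + c³) - 4))² = (-6 + ((c³ + p²) - 4))² = (-6 + (-4 + c³ + p²))² = (-10 + c³ + p²)²)
Z(3 + 123, -612) - 1*179369 = (-10 + (-612)³ + (3 + 123)²)² - 1*179369 = (-10 - 229220928 + 126²)² - 179369 = (-10 - 229220928 + 15876)² - 179369 = (-229205062)² - 179369 = 52534960446423844 - 179369 = 52534960446244475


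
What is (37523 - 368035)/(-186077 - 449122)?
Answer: 330512/635199 ≈ 0.52033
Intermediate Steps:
(37523 - 368035)/(-186077 - 449122) = -330512/(-635199) = -330512*(-1/635199) = 330512/635199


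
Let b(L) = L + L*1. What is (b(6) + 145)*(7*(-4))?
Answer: -4396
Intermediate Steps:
b(L) = 2*L (b(L) = L + L = 2*L)
(b(6) + 145)*(7*(-4)) = (2*6 + 145)*(7*(-4)) = (12 + 145)*(-28) = 157*(-28) = -4396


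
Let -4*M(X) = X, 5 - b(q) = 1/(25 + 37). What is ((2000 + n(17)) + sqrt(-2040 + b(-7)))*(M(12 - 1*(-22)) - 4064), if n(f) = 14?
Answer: -8202015 - 24435*I*sqrt(869178)/124 ≈ -8.202e+6 - 1.8372e+5*I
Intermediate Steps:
b(q) = 309/62 (b(q) = 5 - 1/(25 + 37) = 5 - 1/62 = 309/62)
M(X) = -X/4
((2000 + n(17)) + sqrt(-2040 + b(-7)))*(M(12 - 1*(-22)) - 4064) = ((2000 + 14) + sqrt(-2040 + 309/62))*(-(12 - 1*(-22))/4 - 4064) = (2014 + sqrt(-126171/62))*(-(12 + 22)/4 - 4064) = (2014 + 3*I*sqrt(869178)/62)*(-1/4*34 - 4064) = (2014 + 3*I*sqrt(869178)/62)*(-17/2 - 4064) = (2014 + 3*I*sqrt(869178)/62)*(-8145/2) = -8202015 - 24435*I*sqrt(869178)/124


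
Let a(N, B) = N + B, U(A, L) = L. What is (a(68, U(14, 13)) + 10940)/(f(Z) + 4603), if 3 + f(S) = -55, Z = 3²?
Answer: 11021/4545 ≈ 2.4249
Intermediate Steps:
Z = 9
f(S) = -58 (f(S) = -3 - 55 = -58)
a(N, B) = B + N
(a(68, U(14, 13)) + 10940)/(f(Z) + 4603) = ((13 + 68) + 10940)/(-58 + 4603) = (81 + 10940)/4545 = 11021*(1/4545) = 11021/4545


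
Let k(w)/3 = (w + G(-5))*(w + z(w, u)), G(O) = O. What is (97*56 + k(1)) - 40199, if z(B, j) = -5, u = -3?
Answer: -34719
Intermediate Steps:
k(w) = 3*(-5 + w)² (k(w) = 3*((w - 5)*(w - 5)) = 3*((-5 + w)*(-5 + w)) = 3*(-5 + w)²)
(97*56 + k(1)) - 40199 = (97*56 + (75 - 30*1 + 3*1²)) - 40199 = (5432 + (75 - 30 + 3*1)) - 40199 = (5432 + (75 - 30 + 3)) - 40199 = (5432 + 48) - 40199 = 5480 - 40199 = -34719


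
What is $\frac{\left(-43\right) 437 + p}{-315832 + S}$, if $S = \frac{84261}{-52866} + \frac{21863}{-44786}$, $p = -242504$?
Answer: $\frac{51554737596285}{62315556068078} \approx 0.82732$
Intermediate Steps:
$S = - \frac{410793542}{197304723}$ ($S = 84261 \left(- \frac{1}{52866}\right) + 21863 \left(- \frac{1}{44786}\right) = - \frac{28087}{17622} - \frac{21863}{44786} = - \frac{410793542}{197304723} \approx -2.082$)
$\frac{\left(-43\right) 437 + p}{-315832 + S} = \frac{\left(-43\right) 437 - 242504}{-315832 - \frac{410793542}{197304723}} = \frac{-18791 - 242504}{- \frac{62315556068078}{197304723}} = \left(-261295\right) \left(- \frac{197304723}{62315556068078}\right) = \frac{51554737596285}{62315556068078}$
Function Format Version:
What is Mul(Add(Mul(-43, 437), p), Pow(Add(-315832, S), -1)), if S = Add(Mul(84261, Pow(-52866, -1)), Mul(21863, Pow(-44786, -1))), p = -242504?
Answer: Rational(51554737596285, 62315556068078) ≈ 0.82732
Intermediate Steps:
S = Rational(-410793542, 197304723) (S = Add(Mul(84261, Rational(-1, 52866)), Mul(21863, Rational(-1, 44786))) = Add(Rational(-28087, 17622), Rational(-21863, 44786)) = Rational(-410793542, 197304723) ≈ -2.0820)
Mul(Add(Mul(-43, 437), p), Pow(Add(-315832, S), -1)) = Mul(Add(Mul(-43, 437), -242504), Pow(Add(-315832, Rational(-410793542, 197304723)), -1)) = Mul(Add(-18791, -242504), Pow(Rational(-62315556068078, 197304723), -1)) = Mul(-261295, Rational(-197304723, 62315556068078)) = Rational(51554737596285, 62315556068078)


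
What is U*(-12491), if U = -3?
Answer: 37473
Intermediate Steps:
U*(-12491) = -3*(-12491) = 37473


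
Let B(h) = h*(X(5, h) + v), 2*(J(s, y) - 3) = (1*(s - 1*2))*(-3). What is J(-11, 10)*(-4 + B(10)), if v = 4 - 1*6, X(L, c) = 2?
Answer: -90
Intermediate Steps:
v = -2 (v = 4 - 6 = -2)
J(s, y) = 6 - 3*s/2 (J(s, y) = 3 + ((1*(s - 1*2))*(-3))/2 = 3 + ((1*(s - 2))*(-3))/2 = 3 + ((1*(-2 + s))*(-3))/2 = 3 + ((-2 + s)*(-3))/2 = 3 + (6 - 3*s)/2 = 3 + (3 - 3*s/2) = 6 - 3*s/2)
B(h) = 0 (B(h) = h*(2 - 2) = h*0 = 0)
J(-11, 10)*(-4 + B(10)) = (6 - 3/2*(-11))*(-4 + 0) = (6 + 33/2)*(-4) = (45/2)*(-4) = -90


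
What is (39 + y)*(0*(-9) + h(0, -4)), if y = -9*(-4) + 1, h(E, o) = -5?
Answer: -380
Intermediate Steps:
y = 37 (y = 36 + 1 = 37)
(39 + y)*(0*(-9) + h(0, -4)) = (39 + 37)*(0*(-9) - 5) = 76*(0 - 5) = 76*(-5) = -380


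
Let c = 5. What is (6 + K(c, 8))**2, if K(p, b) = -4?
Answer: 4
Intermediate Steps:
(6 + K(c, 8))**2 = (6 - 4)**2 = 2**2 = 4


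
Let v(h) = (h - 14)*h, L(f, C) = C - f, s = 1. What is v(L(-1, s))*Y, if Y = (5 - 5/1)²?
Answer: 0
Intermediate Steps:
Y = 0 (Y = (5 - 5*1)² = (5 - 5)² = 0² = 0)
v(h) = h*(-14 + h) (v(h) = (-14 + h)*h = h*(-14 + h))
v(L(-1, s))*Y = ((1 - 1*(-1))*(-14 + (1 - 1*(-1))))*0 = ((1 + 1)*(-14 + (1 + 1)))*0 = (2*(-14 + 2))*0 = (2*(-12))*0 = -24*0 = 0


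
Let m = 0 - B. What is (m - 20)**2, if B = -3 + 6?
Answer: 529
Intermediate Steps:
B = 3
m = -3 (m = 0 - 1*3 = 0 - 3 = -3)
(m - 20)**2 = (-3 - 20)**2 = (-23)**2 = 529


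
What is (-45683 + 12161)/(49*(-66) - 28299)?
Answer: 11174/10511 ≈ 1.0631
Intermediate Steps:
(-45683 + 12161)/(49*(-66) - 28299) = -33522/(-3234 - 28299) = -33522/(-31533) = -33522*(-1/31533) = 11174/10511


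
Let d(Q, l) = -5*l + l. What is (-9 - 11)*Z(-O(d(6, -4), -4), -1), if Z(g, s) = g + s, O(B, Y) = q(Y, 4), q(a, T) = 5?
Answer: 120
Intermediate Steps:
d(Q, l) = -4*l
O(B, Y) = 5
(-9 - 11)*Z(-O(d(6, -4), -4), -1) = (-9 - 11)*(-1*5 - 1) = -20*(-5 - 1) = -20*(-6) = 120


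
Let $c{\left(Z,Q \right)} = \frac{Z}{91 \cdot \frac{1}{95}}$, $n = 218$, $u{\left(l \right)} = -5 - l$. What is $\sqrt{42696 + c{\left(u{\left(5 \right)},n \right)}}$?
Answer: $\frac{\sqrt{353479126}}{91} \approx 206.6$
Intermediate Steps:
$c{\left(Z,Q \right)} = \frac{95 Z}{91}$ ($c{\left(Z,Q \right)} = \frac{Z}{91 \cdot \frac{1}{95}} = \frac{Z}{\frac{91}{95}} = Z \frac{95}{91} = \frac{95 Z}{91}$)
$\sqrt{42696 + c{\left(u{\left(5 \right)},n \right)}} = \sqrt{42696 + \frac{95 \left(-5 - 5\right)}{91}} = \sqrt{42696 + \frac{95}{91} \left(-10\right)} = \sqrt{42696 - \frac{950}{91}} = \sqrt{\frac{3884386}{91}} = \frac{\sqrt{353479126}}{91}$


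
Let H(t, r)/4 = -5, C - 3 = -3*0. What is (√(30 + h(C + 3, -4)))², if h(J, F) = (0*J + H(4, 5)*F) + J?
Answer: 116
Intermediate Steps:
C = 3 (C = 3 - 3*0 = 3 + 0 = 3)
H(t, r) = -20 (H(t, r) = 4*(-5) = -20)
h(J, F) = J - 20*F (h(J, F) = (0*J - 20*F) + J = (0 - 20*F) + J = -20*F + J = J - 20*F)
(√(30 + h(C + 3, -4)))² = (√(30 + ((3 + 3) - 20*(-4))))² = (√(30 + (6 + 80)))² = (√(30 + 86))² = (√116)² = (2*√29)² = 116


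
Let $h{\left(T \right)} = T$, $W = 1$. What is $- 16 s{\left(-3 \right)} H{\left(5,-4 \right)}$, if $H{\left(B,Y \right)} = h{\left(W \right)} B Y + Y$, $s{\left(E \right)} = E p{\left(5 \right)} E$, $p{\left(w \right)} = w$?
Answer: $17280$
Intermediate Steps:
$s{\left(E \right)} = 5 E^{2}$ ($s{\left(E \right)} = E 5 E = 5 E E = 5 E^{2}$)
$H{\left(B,Y \right)} = Y + B Y$ ($H{\left(B,Y \right)} = 1 B Y + Y = B Y + Y = Y + B Y$)
$- 16 s{\left(-3 \right)} H{\left(5,-4 \right)} = - 16 \cdot 5 \left(-3\right)^{2} \left(- 4 \left(1 + 5\right)\right) = - 16 \cdot 5 \cdot 9 \left(\left(-4\right) 6\right) = \left(-16\right) 45 \left(-24\right) = \left(-720\right) \left(-24\right) = 17280$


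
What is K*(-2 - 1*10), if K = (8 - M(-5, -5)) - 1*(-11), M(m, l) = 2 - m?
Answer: -144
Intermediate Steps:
K = 12 (K = (8 - (2 - 1*(-5))) - 1*(-11) = (8 - (2 + 5)) + 11 = (8 - 1*7) + 11 = (8 - 7) + 11 = 1 + 11 = 12)
K*(-2 - 1*10) = 12*(-2 - 1*10) = 12*(-2 - 10) = 12*(-12) = -144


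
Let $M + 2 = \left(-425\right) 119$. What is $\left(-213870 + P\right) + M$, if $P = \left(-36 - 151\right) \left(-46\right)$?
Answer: $-255845$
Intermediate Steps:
$M = -50577$ ($M = -2 - 50575 = -50577$)
$P = 8602$ ($P = \left(-187\right) \left(-46\right) = 8602$)
$\left(-213870 + P\right) + M = \left(-213870 + 8602\right) - 50577 = -205268 - 50577 = -255845$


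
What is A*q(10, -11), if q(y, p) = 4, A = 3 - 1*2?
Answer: 4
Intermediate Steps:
A = 1 (A = 3 - 2 = 1)
A*q(10, -11) = 1*4 = 4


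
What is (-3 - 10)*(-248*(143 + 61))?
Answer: 657696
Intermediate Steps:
(-3 - 10)*(-248*(143 + 61)) = -(-3224)*204 = -13*(-50592) = 657696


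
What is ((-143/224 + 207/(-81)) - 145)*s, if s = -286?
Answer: 42722537/1008 ≈ 42384.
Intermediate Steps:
((-143/224 + 207/(-81)) - 145)*s = ((-143/224 + 207/(-81)) - 145)*(-286) = ((-143*1/224 + 207*(-1/81)) - 145)*(-286) = ((-143/224 - 23/9) - 145)*(-286) = (-6439/2016 - 145)*(-286) = -298759/2016*(-286) = 42722537/1008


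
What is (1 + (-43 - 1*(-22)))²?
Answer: 400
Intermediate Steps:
(1 + (-43 - 1*(-22)))² = (1 + (-43 + 22))² = (1 - 21)² = (-20)² = 400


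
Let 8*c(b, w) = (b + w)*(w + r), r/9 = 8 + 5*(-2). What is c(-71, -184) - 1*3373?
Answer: 12263/4 ≈ 3065.8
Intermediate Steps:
r = -18 (r = 9*(8 + 5*(-2)) = 9*(8 - 10) = 9*(-2) = -18)
c(b, w) = (-18 + w)*(b + w)/8 (c(b, w) = ((b + w)*(w - 18))/8 = ((b + w)*(-18 + w))/8 = ((-18 + w)*(b + w))/8 = (-18 + w)*(b + w)/8)
c(-71, -184) - 1*3373 = (-9/4*(-71) - 9/4*(-184) + (⅛)*(-184)² + (⅛)*(-71)*(-184)) - 1*3373 = (639/4 + 414 + (⅛)*33856 + 1633) - 3373 = (639/4 + 414 + 4232 + 1633) - 3373 = 25755/4 - 3373 = 12263/4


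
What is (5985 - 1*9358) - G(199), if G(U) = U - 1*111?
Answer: -3461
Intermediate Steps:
G(U) = -111 + U (G(U) = U - 111 = -111 + U)
(5985 - 1*9358) - G(199) = (5985 - 1*9358) - (-111 + 199) = (5985 - 9358) - 1*88 = -3373 - 88 = -3461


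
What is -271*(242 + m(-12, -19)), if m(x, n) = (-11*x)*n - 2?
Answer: 614628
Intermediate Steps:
m(x, n) = -2 - 11*n*x (m(x, n) = -11*n*x - 2 = -2 - 11*n*x)
-271*(242 + m(-12, -19)) = -271*(242 + (-2 - 11*(-19)*(-12))) = -271*(242 + (-2 - 2508)) = -271*(242 - 2510) = -271*(-2268) = 614628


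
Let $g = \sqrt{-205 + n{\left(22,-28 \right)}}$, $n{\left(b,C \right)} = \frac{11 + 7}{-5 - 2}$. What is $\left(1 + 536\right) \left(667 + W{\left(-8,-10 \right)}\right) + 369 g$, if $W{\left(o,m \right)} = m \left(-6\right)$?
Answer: $390399 + \frac{369 i \sqrt{10171}}{7} \approx 3.904 \cdot 10^{5} + 5316.3 i$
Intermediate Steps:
$W{\left(o,m \right)} = - 6 m$
$n{\left(b,C \right)} = - \frac{18}{7}$ ($n{\left(b,C \right)} = \frac{18}{-7} = 18 \left(- \frac{1}{7}\right) = - \frac{18}{7}$)
$g = \frac{i \sqrt{10171}}{7}$ ($g = \sqrt{-205 - \frac{18}{7}} = \sqrt{- \frac{1453}{7}} = \frac{i \sqrt{10171}}{7} \approx 14.407 i$)
$\left(1 + 536\right) \left(667 + W{\left(-8,-10 \right)}\right) + 369 g = \left(1 + 536\right) \left(667 - -60\right) + 369 \frac{i \sqrt{10171}}{7} = 537 \left(667 + 60\right) + \frac{369 i \sqrt{10171}}{7} = 537 \cdot 727 + \frac{369 i \sqrt{10171}}{7} = 390399 + \frac{369 i \sqrt{10171}}{7}$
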